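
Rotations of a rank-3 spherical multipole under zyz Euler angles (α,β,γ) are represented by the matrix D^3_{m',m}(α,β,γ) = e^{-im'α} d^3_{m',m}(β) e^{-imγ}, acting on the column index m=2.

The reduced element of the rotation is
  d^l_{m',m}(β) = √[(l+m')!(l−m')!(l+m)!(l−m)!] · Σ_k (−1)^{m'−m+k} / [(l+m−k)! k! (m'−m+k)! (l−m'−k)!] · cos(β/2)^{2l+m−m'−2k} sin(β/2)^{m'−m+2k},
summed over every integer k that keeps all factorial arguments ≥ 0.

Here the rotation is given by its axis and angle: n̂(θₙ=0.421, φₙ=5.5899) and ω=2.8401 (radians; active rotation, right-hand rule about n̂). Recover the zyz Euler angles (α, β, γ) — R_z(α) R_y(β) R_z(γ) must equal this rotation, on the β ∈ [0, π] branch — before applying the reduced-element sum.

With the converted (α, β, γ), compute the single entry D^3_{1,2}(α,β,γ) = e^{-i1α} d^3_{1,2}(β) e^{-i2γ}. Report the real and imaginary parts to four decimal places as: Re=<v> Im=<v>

Re=0.4892 Im=-0.0984

Axis–angle → zyz. n̂ = (sinθₙcosφₙ, sinθₙsinφₙ, cosθₙ) = (+0.314331, -0.261170, +0.912681), ω = 2.8401.
R = I cosω + sinω [n̂]ₓ + (1−cosω) n̂n̂ᵀ gives
  R = [-0.761743, -0.431502, +0.483275; +0.110532, -0.821552, -0.559317; +0.638382, -0.372638, +0.673505]
β = atan2(√(R₁₃²+R₂₃²), R₃₃) = 0.831855; α = atan2(R₂₃, R₁₃) mod 2π = 5.424980; γ = atan2(R₃₂, −R₃₁) mod 2π = 3.669958
First d^3_{1,2}(β=0.8319), then the phase factors e^{-i(1)α} and e^{-i(2)γ}:
Half-angle: c=0.914742, s=0.404039. N=√(24·2·120·1)=75.894664
k∈{1,2} keeps every argument non-negative
  k=1: (−1)^0·75.8947/(24)·0.9147^5·0.4040^1 = +0.818306
  k=2: (−1)^1·75.8947/(12)·0.9147^3·0.4040^3 = -0.319297
d^3_{1,2}(0.8319) = +0.818306 -0.319297 = +0.499009
Attach z-rotation phases: D = e^{-i(1)(5.4250)}·(+0.499009)·e^{-i(2)(3.6700)} = +0.489208-0.098417i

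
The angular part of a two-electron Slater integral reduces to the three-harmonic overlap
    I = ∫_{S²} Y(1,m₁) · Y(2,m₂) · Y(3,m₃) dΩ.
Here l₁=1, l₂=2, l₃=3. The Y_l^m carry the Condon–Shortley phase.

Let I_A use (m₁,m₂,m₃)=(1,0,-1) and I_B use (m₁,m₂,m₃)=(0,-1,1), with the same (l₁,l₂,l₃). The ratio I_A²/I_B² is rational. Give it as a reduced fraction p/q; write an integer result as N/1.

Same 1,2,3: normalisation and zero-m 3j drop out of the ratio.
A: Δ: 0! 2! 4! / 7! → 1/105; sum: t=0:+1/8 = 1/8; 3j²(1 2 3; 1 0 -1) = Δ·Π!·Σ² = 2/35  (sign +1)
B: Δ: 0! 2! 4! / 7! → 1/105; sum: t=0:+1/6 = 1/6; 3j²(1 2 3; 0 -1 1) = Δ·Π!·Σ² = 8/105  (sign +1)
I_A²/I_B² = (2/35)/(8/105) = 3/4

3/4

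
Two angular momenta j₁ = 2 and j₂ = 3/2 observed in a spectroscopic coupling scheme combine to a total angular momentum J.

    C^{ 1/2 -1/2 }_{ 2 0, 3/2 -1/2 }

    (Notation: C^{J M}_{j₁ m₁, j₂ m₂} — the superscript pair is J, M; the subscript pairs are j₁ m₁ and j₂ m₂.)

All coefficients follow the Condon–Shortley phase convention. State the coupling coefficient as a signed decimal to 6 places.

−√(1/5) = -0.447214

j₁+j₂−J=3  J+j₁−j₂=1  J−j₁+j₂=0  j₁+j₂+J+1=5
(j₁±m₁, j₂±m₂, J±M) = (2,2,1,2,0,1)
P² = 4/5
sum k=1..1:
  [1] −1/2 = -1/2
S = -1/2
C² = P²·S² = 1/5 ; C = -0.447214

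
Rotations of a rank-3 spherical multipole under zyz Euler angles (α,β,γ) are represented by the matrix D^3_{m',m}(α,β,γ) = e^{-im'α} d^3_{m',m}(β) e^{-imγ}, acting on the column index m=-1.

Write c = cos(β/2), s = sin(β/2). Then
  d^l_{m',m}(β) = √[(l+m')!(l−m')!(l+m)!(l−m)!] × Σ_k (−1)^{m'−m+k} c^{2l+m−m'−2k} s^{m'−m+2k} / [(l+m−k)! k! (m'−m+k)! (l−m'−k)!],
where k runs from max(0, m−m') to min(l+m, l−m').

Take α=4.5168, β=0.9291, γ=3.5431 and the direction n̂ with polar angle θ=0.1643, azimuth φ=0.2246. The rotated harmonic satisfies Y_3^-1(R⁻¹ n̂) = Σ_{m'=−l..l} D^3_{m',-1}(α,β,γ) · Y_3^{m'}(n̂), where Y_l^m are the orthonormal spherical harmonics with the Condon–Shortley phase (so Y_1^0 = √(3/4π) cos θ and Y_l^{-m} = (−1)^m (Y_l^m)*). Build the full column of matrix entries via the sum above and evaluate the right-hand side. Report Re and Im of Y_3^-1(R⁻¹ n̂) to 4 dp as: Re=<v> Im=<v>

Need the full column D^3_{m',-1} for m'=−3..3 at α=4.5168, β=0.9291, γ=3.5431.
cos(β/2)=0.894023, sin(β/2)=0.448021
d^3_{-3,-1}: single k=2 term ⇒ +0.496634;  D = -0.091481-0.488136i
d^3_{-2,-1}: k∈[1..2] ⇒ +0.809174 -0.406415 = +0.402759;  D = +0.402737+0.004160i
d^3_{-1,-1}: k∈[0..2] ⇒ +0.510614 -1.025844 +0.193215 = -0.322014;  D = +0.065841-0.315211i
d^3_{0,-1}: k∈[0..2] ⇒ -0.886406 +0.667809 -0.055902 = -0.274499;  D = +0.252669+0.107276i
d^3_{1,-1}: k∈[0..2] ⇒ +0.769383 -0.257620 +0.008087 = +0.519850;  D = +0.292282-0.429901i
d^3_{2,-1}: k∈[0..1] ⇒ -0.406415 +0.051032 = -0.355384;  D = -0.249457-0.253119i
d^3_{3,-1}: single k=0 term ⇒ +0.124720;  D = -0.104151+0.068612i
Y_3^{m'}(θ=0.1643,φ=0.2246) and Σ D·Y over m':
  (-0.0915-0.4881i)·(+0.0014-0.0011i)  (+0.4027+0.0042i)·(+0.0243-0.0117i)  (+0.0658-0.3152i)·(+0.1992-0.0455i)  (+0.2527+0.1073i)·(+0.6871+0.0000i)  (+0.2923-0.4299i)·(-0.1992-0.0455i)  (-0.2495-0.2531i)·(+0.0243+0.0117i)  (-0.1042+0.0686i)·(-0.0014-0.0011i)
Y_3^-1(R⁻¹ n̂) = +0.100846+0.065995i

Re=0.1008 Im=0.0660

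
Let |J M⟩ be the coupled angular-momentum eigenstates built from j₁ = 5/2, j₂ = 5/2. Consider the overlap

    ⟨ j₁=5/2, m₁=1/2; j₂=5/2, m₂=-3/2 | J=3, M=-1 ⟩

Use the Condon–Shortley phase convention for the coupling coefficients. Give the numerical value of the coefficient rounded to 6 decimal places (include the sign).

+√(1/30) = +0.182574

triangle: 2!×3!×3!/9! = 72/362880
(j±m)!: 3!×2!×1!×4!×2!×4! = 13824
prefactor² = (2J+1)×Δ×N² = 96/5
  k=0: +1/(0!×2!×2!×1!×1!×2!) = 1/8
  k=1: −1/(1!×1!×1!×0!×2!×3!) = -1/12
Σ = 1/24  ⇒  CG² = 96/5×(1/24)² = 1/30
CG = +√(1/30) = +0.182574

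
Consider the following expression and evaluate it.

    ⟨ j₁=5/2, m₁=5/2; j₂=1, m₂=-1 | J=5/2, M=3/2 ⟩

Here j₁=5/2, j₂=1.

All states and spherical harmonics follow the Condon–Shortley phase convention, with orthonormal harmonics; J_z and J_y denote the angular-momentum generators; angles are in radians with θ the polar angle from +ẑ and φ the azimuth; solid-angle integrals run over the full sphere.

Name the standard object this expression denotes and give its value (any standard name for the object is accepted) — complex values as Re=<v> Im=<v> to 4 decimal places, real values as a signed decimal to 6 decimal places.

Clebsch–Gordan coefficient, +√(2/7) ≈ +0.534522

This is a Clebsch–Gordan (vector-coupling) coefficient.
√[6·1!4!1!/7! · 5!0!0!2!4!1!] = √(1152/7)
  +(−1)^0/∏(0,1,0,0,4,1)! = 1/24  (running 1/24)
⟨..|..⟩ = √(1152/7)·(1/24) = +0.534522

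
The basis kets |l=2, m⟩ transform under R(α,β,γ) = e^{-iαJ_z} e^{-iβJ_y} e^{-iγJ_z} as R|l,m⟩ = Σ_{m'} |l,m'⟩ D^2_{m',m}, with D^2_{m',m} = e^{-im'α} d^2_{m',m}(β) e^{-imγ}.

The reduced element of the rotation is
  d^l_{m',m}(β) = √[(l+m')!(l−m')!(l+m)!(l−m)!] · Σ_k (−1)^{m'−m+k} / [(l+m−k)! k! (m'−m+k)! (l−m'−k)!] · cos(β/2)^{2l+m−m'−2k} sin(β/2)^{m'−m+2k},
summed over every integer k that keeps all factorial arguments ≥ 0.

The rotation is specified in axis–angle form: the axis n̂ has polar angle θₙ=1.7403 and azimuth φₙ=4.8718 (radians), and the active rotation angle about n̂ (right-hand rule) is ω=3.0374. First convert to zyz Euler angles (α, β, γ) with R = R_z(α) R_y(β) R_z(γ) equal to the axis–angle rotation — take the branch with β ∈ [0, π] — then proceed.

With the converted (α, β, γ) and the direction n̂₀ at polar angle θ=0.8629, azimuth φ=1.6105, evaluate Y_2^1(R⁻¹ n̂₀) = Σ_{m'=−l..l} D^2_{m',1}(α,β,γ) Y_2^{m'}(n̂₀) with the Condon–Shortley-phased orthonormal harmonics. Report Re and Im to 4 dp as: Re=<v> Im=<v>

Re=-0.0524 Im=0.2597

Axis–angle → zyz. n̂ = (sinθₙcosφₙ, sinθₙsinφₙ, cosθₙ) = (+0.156462, -0.973171, -0.168693), ω = 3.0374.
R = I cosω + sinω [n̂]ₓ + (1−cosω) n̂n̂ᵀ gives
  R = [-0.945749, -0.286158, -0.153859; -0.321247, +0.894412, +0.311172; +0.048569, +0.343717, -0.937816]
β = atan2(√(R₁₃²+R₂₃²), R₃₃) = 2.787082; α = atan2(R₂₃, R₁₃) mod 2π = 2.029994; γ = atan2(R₃₂, −R₃₁) mod 2π = 1.711172
Need the full column D^2_{m',1} for m'=−2..2 at α=2.0300, β=2.7871, γ=1.7112.
cos(β/2)=0.176329, sin(β/2)=0.984331
d^2_{-2,1}: single k=3 term ⇒ +0.336339;  D = -0.236066+0.239576i
d^2_{-1,1}: k∈[2..3] ⇒ +0.090375 -0.938783 = -0.848408;  D = -0.805653-0.265932i
d^2_{0,1}: k∈[1..2] ⇒ +0.013219 -0.411929 = -0.398710;  D = +0.055786+0.394789i
d^2_{1,1}: k∈[0..1] ⇒ +0.000967 -0.090375 = -0.089409;  D = +0.073814-0.050452i
d^2_{2,1}: single k=0 term ⇒ -0.010793;  D = -0.009409-0.005288i
Y_2^{m'}(θ=0.8629,φ=1.6105) and Σ D·Y over m':
  (-0.2361+0.2396i)·(-0.2223+0.0177i)  (-0.8057-0.2659i)·(-0.0151-0.3813i)  (+0.0558+0.3948i)·(+0.0847+0.0000i)  (+0.0738-0.0505i)·(+0.0151-0.3813i)  (-0.0094-0.0053i)·(-0.2223-0.0177i)
Y_2^1(R⁻¹ n̂) = -0.052379+0.259688i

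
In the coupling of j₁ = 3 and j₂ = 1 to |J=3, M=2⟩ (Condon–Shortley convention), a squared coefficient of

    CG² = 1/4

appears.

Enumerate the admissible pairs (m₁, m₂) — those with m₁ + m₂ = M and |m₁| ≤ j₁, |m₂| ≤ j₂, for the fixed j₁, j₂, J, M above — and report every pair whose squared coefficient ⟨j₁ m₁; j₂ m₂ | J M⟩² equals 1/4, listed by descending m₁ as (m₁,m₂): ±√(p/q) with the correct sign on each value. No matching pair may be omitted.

(3,-1): +√(1/4)

Admissible pairs with m₁+m₂ = M = 2: (1,1), (2,0), (3,-1)
  (m₁,m₂)=(3,-1): CG² = 1/4, CG = +√(1/4)   ← matches the target
  (m₁,m₂)=(2,0): CG² = 1/3, CG = +√(1/3)
  (m₁,m₂)=(1,1): CG² = 5/12, CG = −√(5/12)
Pairs with CG² = 1/4: (3,-1): +√(1/4)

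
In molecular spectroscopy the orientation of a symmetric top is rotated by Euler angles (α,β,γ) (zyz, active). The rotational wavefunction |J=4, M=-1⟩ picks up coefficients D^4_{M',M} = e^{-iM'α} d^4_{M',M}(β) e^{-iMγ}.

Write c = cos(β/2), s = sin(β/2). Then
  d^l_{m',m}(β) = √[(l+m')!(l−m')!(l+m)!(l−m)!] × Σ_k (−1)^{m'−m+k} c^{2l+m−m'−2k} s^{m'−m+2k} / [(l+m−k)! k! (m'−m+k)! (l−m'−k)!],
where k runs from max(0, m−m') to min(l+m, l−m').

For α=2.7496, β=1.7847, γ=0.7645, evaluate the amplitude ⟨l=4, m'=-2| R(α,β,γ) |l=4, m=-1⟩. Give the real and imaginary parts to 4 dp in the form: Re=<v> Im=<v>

First d^4_{-2,-1}(β=1.7847), then the phase factors e^{-i(-2)α} and e^{-i(-1)γ}:
Half-angle: c=0.627584, s=0.778549. N=√(2·720·6·120)=1018.233765
The bounds max(0,m−m')=1 and min(l+m,l−m')=3 give 3 terms
  k=1: (−1)^0·1018.2338/(240)·0.6276^7·0.7785^1 = +0.126656
  k=2: (−1)^1·1018.2338/(48)·0.6276^5·0.7785^3 = -0.974594
  k=3: (−1)^2·1018.2338/(72)·0.6276^3·0.7785^5 = +0.999908
d^4_{-2,-1}(1.7847) = +0.126656 -0.974594 +0.999908 = +0.151970
Phases: e^{-i·(-2)·2.7496}=+0.708105-0.706107i, e^{-i·(-1)·0.7645}=+0.721729+0.692176i ⇒ D=+0.151941-0.002961i

Re=0.1519 Im=-0.0030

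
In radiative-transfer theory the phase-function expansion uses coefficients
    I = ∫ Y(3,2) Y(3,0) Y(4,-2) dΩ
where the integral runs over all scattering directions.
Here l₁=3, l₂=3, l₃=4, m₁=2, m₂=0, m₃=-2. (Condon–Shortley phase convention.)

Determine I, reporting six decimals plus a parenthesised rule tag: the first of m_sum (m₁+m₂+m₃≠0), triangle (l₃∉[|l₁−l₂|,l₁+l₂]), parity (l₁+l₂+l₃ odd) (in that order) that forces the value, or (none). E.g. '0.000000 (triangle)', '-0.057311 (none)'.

-0.044418 (none)

Rules hold: Σm=0, L=10 even, 0≤4≤6.
N = 7·7·9 = 441
Δ = 2!·4!·4!/11! = 1/34650
Racah Σ t=0..2: t=0:+1/72 t=1:−1/16 t=2:+1/72 = -5/144
⇒ 3j(3 3 4; 0 0 0)² = 2/77, sgn -1
Racah Σ t=0..1: t=0:+1/72 t=1:−1/96 = 1/288
⇒ 3j(3 3 4; 2 0 -2)² = 1/462, sgn +1
4πI² = N·(3j₀)²·(3jₘ)² = 3/121
I = -1·√(0.0247934/4π) = -0.04441841
No selection rule forces the value: the integral is nonzero (none).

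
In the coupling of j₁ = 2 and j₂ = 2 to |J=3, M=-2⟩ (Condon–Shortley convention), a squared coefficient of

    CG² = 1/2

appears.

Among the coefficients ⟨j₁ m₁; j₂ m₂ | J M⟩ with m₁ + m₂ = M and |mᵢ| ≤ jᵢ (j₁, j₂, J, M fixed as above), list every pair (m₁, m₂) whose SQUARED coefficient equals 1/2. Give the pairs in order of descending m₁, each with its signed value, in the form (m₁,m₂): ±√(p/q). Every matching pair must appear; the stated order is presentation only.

Admissible pairs with m₁+m₂ = M = -2: (-2,0), (-1,-1), (0,-2)
  (m₁,m₂)=(0,-2): CG² = 1/2, CG = +√(1/2)   ← matches the target
  (m₁,m₂)=(-1,-1): CG² = 0/1, CG = 0
  (m₁,m₂)=(-2,0): CG² = 1/2, CG = −√(1/2)   ← matches the target
Pairs with CG² = 1/2: (0,-2): +√(1/2); (-2,0): −√(1/2)

(0,-2): +√(1/2); (-2,0): −√(1/2)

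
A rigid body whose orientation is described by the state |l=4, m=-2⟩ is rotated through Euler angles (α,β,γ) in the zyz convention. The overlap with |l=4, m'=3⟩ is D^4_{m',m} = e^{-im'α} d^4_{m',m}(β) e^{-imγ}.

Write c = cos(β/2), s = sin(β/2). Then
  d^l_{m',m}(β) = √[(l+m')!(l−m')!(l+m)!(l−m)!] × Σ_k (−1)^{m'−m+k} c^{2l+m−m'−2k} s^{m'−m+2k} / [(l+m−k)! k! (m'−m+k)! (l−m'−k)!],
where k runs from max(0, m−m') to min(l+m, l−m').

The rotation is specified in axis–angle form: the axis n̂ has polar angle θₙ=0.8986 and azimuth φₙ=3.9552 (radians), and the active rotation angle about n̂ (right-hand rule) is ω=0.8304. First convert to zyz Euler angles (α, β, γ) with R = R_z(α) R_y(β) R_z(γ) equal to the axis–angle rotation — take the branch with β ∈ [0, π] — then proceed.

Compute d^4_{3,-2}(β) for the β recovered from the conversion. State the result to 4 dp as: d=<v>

Axis–angle → zyz. n̂ = (sinθₙcosφₙ, sinθₙsinφₙ, cosθₙ) = (-0.537454, -0.568665, +0.622706), ω = 0.8304.
R = I cosω + sinω [n̂]ₓ + (1−cosω) n̂n̂ᵀ gives
  R = [+0.768580, -0.360224, -0.528699; +0.559141, +0.779815, +0.281515; +0.310879, -0.511984, +0.800766]
β = atan2(√(R₁₃²+R₂₃²), R₃₃) = 0.642223; α = atan2(R₂₃, R₁₃) mod 2π = 2.652311; γ = atan2(R₃₂, −R₃₁) mod 2π = 4.166688
d^4_{3,-2}(β=0.6422) via the finite sum:
Half-angle: c=0.948885, s=0.315622. N=√(5040·1·2·720)=2693.993318
Admissible k: 0..1 (factorial args all ≥0)
  k=0: (−1)^5·2693.9933/(240)·0.9489^3·0.3156^5 = -0.030037
  k=1: (−1)^6·2693.9933/(720)·0.9489^1·0.3156^7 = +0.001108
d^4_{3,-2}(0.6422) = -0.030037 +0.001108 = -0.028929

d=-0.0289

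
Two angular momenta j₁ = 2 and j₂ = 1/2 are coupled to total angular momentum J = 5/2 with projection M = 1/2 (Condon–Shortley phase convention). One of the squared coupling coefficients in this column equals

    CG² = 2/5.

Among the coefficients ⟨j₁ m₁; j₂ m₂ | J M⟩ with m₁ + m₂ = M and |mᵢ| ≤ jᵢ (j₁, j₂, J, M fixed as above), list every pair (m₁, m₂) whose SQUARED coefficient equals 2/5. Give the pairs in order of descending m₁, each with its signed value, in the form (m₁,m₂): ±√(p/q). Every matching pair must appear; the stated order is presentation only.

(1,-1/2): +√(2/5)

Admissible pairs with m₁+m₂ = M = 1/2: (0,1/2), (1,-1/2)
  (m₁,m₂)=(1,-1/2): CG² = 2/5, CG = +√(2/5)   ← matches the target
  (m₁,m₂)=(0,1/2): CG² = 3/5, CG = +√(3/5)
Pairs with CG² = 2/5: (1,-1/2): +√(2/5)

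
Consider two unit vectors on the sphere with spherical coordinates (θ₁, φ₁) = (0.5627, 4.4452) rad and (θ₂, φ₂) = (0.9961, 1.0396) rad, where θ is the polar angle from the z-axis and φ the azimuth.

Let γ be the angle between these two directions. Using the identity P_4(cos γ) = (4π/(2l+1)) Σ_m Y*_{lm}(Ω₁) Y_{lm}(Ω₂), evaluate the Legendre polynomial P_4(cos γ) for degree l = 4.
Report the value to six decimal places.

Addition theorem: P_4(cos γ) = (4π/9) Σ_m Y*_{lm}(Ω₁) Y_{lm}(Ω₂), m = −4…4:
  m=-4: Y*=+0.017248-0.031419i  Y=-0.115555+0.186798i  product +0.003876+0.006852i
  m=-3: Y*=+0.115477+0.111802i  Y=-0.402237-0.009170i  product -0.045424-0.046030i
  m=-2: Y*=-0.328364+0.194330i  Y=-0.122566-0.219943i  product +0.082988+0.048403i
  m=-1: Y*=-0.113162-0.413401i  Y=-0.101868+0.173385i  product +0.083205+0.022492i
  m=+0: Y*=-0.058070-0.000000i  Y=-0.297109+0.000000i  product +0.017253+0.000000i
  m=+1: Y*=+0.113162-0.413401i  Y=+0.101868+0.173385i  product +0.083205-0.022492i
  m=+2: Y*=-0.328364-0.194330i  Y=-0.122566+0.219943i  product +0.082988-0.048403i
  m=+3: Y*=-0.115477+0.111802i  Y=+0.402237-0.009170i  product -0.045424+0.046030i
  m=+4: Y*=+0.017248+0.031419i  Y=-0.115555-0.186798i  product +0.003876-0.006852i
Σ over m = +0.266543-0.000000i; ×(4π/9) → +0.372164-0.000000i. Real part: 0.372164

0.372164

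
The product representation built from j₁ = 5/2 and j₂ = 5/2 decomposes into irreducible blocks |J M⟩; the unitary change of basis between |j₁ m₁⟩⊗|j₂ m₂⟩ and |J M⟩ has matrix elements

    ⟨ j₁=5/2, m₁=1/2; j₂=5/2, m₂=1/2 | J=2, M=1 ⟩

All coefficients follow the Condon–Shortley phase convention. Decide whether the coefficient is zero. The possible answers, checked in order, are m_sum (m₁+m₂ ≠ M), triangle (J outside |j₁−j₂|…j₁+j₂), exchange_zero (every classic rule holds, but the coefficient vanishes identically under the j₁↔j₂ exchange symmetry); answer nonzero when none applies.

m-sum: m₁+m₂ = 1/2+1/2 = 1, M = 1  ✓
triangle: |j₁−j₂| = 0 ≤ J = 2 ≤ j₁+j₂ = 5  ✓
exchange: j₁=j₂ and m₁=m₂, and (−1)^(j₁+j₂−J) = (−1)^3 = −1 forces ⟨j₁m₁;j₂m₂|JM⟩ = −⟨j₂m₂;j₁m₁|JM⟩ = −⟨j₁m₁;j₂m₂|JM⟩ ⇒ the coefficient vanishes identically
Racah sum check: Σ_k collapses to 0 ⇒ CG = 0

exchange_zero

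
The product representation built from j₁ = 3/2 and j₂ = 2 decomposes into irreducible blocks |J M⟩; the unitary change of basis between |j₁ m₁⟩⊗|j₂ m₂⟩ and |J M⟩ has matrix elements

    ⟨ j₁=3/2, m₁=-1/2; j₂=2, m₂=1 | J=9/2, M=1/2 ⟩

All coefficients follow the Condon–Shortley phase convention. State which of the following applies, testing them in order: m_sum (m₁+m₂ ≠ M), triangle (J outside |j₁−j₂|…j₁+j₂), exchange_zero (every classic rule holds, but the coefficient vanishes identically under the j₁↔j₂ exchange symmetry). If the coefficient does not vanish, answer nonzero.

triangle

m-sum: m₁+m₂ = -1/2+1 = 1/2, M = 1/2  ✓
triangle: need |j₁−j₂| ≤ J ≤ j₁+j₂, i.e. J ∈ [1/2, 7/2]; J = 9/2 is outside ✗ ⇒ coefficient is 0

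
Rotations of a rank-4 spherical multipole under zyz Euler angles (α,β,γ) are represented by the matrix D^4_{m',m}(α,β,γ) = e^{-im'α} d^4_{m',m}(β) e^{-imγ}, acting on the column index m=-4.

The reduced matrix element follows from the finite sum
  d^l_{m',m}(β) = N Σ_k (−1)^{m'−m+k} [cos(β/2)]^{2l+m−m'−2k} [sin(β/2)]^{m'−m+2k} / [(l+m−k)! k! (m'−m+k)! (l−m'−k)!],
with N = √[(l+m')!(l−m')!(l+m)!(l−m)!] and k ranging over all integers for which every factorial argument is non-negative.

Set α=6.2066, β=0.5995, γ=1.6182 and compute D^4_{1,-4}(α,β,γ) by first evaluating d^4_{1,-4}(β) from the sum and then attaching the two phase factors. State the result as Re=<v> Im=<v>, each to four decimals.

First d^4_{1,-4}(β=0.5995), then the phase factors e^{-i(1)α} and e^{-i(-4)γ}:
c=cos(0.599500/2)=0.955410, s=sin(0.599500/2)=0.295281; N=√[120·6·1·40320]=5387.986637
k∈{0} keeps every argument non-negative
  k=0: (−1)^5·5387.9866/(720)·0.9554^3·0.2953^5 = -0.014650
d^4_{1,-4}(0.5995) = -0.014650
Attach z-rotation phases: D = e^{-i(1)(6.2066)}·(-0.014650)·e^{-i(-4)(1.6182)} = -0.014134-0.003854i

Re=-0.0141 Im=-0.0039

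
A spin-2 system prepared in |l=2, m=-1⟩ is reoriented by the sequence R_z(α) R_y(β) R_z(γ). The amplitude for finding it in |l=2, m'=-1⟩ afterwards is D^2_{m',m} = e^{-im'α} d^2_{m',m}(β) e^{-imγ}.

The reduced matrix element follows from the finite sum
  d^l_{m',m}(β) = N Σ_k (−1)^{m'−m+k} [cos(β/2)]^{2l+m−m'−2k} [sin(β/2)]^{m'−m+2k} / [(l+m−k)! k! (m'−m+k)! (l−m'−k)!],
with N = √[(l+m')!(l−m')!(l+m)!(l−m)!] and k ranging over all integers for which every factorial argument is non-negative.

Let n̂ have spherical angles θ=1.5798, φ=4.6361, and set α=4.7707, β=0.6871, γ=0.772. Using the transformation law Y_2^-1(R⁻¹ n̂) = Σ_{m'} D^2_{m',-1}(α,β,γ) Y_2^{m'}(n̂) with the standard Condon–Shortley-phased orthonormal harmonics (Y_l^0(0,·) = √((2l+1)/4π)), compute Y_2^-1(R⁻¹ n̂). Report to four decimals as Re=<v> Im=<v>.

Re=0.2206 Im=0.3047

Need the full column D^2_{m',-1} for m'=−2..2 at α=4.7707, β=0.6871, γ=0.7720.
cos(β/2)=0.941565, sin(β/2)=0.336832
d^2_{-2,-1}: single k=1 term ⇒ +0.562333;  D = -0.354541-0.436485i
d^2_{-1,-1}: k∈[0..1] ⇒ +0.785961 -0.301750 = +0.484211;  D = +0.357416-0.326671i
d^2_{0,-1}: k∈[0..1] ⇒ -0.688715 +0.088138 = -0.600576;  D = -0.430323-0.418944i
d^2_{1,-1}: k∈[0..1] ⇒ +0.301750 -0.012872 = +0.288878;  D = -0.189107+0.218378i
d^2_{2,-1}: single k=0 term ⇒ -0.071965;  D = +0.057055+0.043860i
Y_2^{m'}(θ=1.5798,φ=4.6361) and Σ D·Y over m':
  (-0.3545-0.4365i)·(-0.3818-0.0587i)  (+0.3574-0.3267i)·(+0.0005-0.0069i)  (-0.4303-0.4189i)·(-0.3153+0.0000i)  (-0.1891+0.2184i)·(-0.0005-0.0069i)  (+0.0571+0.0439i)·(-0.3818+0.0587i)
Y_2^-1(R⁻¹ n̂) = +0.220595+0.304692i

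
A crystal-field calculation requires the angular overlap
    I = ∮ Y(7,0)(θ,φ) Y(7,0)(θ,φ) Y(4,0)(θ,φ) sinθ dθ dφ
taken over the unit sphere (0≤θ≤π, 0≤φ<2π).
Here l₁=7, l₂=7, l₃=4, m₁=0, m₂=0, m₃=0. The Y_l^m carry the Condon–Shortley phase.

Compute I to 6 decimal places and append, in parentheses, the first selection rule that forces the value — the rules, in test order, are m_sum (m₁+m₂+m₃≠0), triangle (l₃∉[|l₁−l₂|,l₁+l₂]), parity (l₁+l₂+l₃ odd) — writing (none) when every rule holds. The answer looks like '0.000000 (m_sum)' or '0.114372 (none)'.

0.124664 (none)

Rules hold: Σm=0, L=18 even, 0≤4≤14.
N = 15·15·9 = 2025
Δ = 10!·4!·4!/19! = 1/58198140
Racah Σ t=3..7: t=3:−1/17418240 t=4:+1/622080 t=5:−1/230400 t=6:+1/622080 t=7:−1/17418240 = -1/806400
⇒ 3j(7 7 4; 0 0 0)² = 2268/230945, sgn -1
(m-triple is (0,0,0) — same symbol as above.)
4πI² = N·(3j₀)²·(3jₘ)² = 416649744/2133423721
I = +1·√(0.195296/4π) = 0.12466429
No selection rule forces the value: the integral is nonzero (none).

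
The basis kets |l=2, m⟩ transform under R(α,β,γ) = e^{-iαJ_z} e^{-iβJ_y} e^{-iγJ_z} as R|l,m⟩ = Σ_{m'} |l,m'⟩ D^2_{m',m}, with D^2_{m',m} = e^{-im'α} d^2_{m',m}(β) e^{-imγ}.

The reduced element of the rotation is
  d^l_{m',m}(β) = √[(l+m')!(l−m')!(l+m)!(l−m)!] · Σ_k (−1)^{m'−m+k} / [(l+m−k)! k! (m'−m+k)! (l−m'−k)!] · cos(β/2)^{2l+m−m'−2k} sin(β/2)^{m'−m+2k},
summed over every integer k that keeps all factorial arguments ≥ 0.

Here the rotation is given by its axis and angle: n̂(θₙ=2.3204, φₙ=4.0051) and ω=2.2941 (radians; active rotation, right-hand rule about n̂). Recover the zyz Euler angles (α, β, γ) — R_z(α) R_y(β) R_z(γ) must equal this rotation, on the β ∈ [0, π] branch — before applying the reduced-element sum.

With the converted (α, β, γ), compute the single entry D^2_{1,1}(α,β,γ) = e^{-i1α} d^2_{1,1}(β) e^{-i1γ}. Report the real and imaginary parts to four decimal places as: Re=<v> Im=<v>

Axis–angle → zyz. n̂ = (sinθₙcosφₙ, sinθₙsinφₙ, cosθₙ) = (-0.475609, -0.556381, -0.681349), ω = 2.2941.
R = I cosω + sinω [n̂]ₓ + (1−cosω) n̂n̂ᵀ gives
  R = [-0.285945, +0.950517, +0.121460; -0.070992, -0.147418, +0.986523; +0.955613, +0.273468, +0.109633]
β = atan2(√(R₁₃²+R₂₃²), R₃₃) = 1.460943; α = atan2(R₂₃, R₁₃) mod 2π = 1.448293; γ = atan2(R₃₂, −R₃₁) mod 2π = 2.862871
D^2_{1,1}(1.4483,1.4609,2.8629) = e^{-i·1·1.4483}·d^2_{1,1}(1.4609)·e^{-i·1·2.8629}. Compute d first:
Half-angle: c=0.744860, s=0.667221. N=√(6·1·6·1)=6.000000
k∈{0,1} keeps every argument non-negative
  k=0: (−1)^0·6.0000/(6)·0.7449^4·0.6672^0 = +0.307821
  k=1: (−1)^1·6.0000/(2)·0.7449^2·0.6672^2 = -0.740985
d^2_{1,1}(1.4609) = +0.307821 -0.740985 = -0.433164
Phases: e^{-i·(1)·1.4483}=+0.122197-0.992506i, e^{-i·(1)·2.8629}=-0.961408-0.275127i ⇒ D=+0.169170-0.398764i

Re=0.1692 Im=-0.3988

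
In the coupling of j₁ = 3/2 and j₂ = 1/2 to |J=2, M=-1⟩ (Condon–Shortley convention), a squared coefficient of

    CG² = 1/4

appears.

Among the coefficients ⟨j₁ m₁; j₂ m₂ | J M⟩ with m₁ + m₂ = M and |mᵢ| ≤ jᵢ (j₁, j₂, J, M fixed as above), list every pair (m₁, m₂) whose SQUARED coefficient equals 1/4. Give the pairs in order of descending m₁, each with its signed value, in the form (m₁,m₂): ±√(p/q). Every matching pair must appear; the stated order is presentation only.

Admissible pairs with m₁+m₂ = M = -1: (-3/2,1/2), (-1/2,-1/2)
  (m₁,m₂)=(-1/2,-1/2): CG² = 3/4, CG = +√(3/4)
  (m₁,m₂)=(-3/2,1/2): CG² = 1/4, CG = +√(1/4)   ← matches the target
Pairs with CG² = 1/4: (-3/2,1/2): +√(1/4)

(-3/2,1/2): +√(1/4)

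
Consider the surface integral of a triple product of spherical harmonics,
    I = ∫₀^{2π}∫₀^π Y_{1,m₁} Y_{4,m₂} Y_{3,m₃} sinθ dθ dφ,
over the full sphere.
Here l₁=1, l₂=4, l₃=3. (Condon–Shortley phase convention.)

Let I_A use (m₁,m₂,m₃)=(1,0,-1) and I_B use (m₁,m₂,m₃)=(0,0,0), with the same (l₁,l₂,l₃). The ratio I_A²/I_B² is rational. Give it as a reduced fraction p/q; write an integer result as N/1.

Same 1,4,3: normalisation and zero-m 3j drop out of the ratio.
A: Δ: 2! 0! 6! / 9! → 1/252; sum: t=0:+1/96 = 1/96; 3j²(1 4 3; 1 0 -1) = Δ·Π!·Σ² = 1/42  (sign +1)
B: Δ: 2! 0! 6! / 9! → 1/252; sum: t=1:−1/36 = -1/36; 3j²(1 4 3; 0 0 0) = Δ·Π!·Σ² = 4/63  (sign +1)
I_A²/I_B² = (1/42)/(4/63) = 3/8

3/8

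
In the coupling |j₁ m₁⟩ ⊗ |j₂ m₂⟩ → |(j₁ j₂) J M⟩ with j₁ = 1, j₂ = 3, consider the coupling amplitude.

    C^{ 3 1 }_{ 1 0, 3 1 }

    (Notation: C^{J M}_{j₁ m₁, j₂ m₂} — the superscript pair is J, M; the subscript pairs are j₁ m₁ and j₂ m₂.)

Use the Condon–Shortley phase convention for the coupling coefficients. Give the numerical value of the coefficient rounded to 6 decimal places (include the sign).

−√(1/12) ≈ -0.288675

triangle: 1!*1!*5!/8! = 120/40320
(j±m)!: 1!*1!*4!*2!*4!*2! = 2304
prefactor² = (2J+1)*Δ*N² = 48
  k=0: +1/(0!*1!*1!*4!*0!*1!) = 1/24
  k=1: −1/(1!*0!*0!*3!*1!*2!) = -1/12
Σ = -1/24  ⇒  CG² = 48*(-1/24)² = 1/12
CG = −√(1/12) = -0.288675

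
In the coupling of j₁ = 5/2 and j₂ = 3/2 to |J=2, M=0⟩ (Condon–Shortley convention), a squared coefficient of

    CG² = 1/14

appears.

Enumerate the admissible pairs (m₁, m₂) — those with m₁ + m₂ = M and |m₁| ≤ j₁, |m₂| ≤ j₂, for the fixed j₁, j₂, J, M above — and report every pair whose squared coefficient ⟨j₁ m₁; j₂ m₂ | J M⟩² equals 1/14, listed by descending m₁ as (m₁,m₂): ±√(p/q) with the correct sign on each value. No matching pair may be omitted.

(1/2,-1/2): −√(1/14); (-1/2,1/2): −√(1/14)

Admissible pairs with m₁+m₂ = M = 0: (-3/2,3/2), (-1/2,1/2), (1/2,-1/2), (3/2,-3/2)
  (m₁,m₂)=(3/2,-3/2): CG² = 3/7, CG = +√(3/7)
  (m₁,m₂)=(1/2,-1/2): CG² = 1/14, CG = −√(1/14)   ← matches the target
  (m₁,m₂)=(-1/2,1/2): CG² = 1/14, CG = −√(1/14)   ← matches the target
  (m₁,m₂)=(-3/2,3/2): CG² = 3/7, CG = +√(3/7)
Pairs with CG² = 1/14: (1/2,-1/2): −√(1/14); (-1/2,1/2): −√(1/14)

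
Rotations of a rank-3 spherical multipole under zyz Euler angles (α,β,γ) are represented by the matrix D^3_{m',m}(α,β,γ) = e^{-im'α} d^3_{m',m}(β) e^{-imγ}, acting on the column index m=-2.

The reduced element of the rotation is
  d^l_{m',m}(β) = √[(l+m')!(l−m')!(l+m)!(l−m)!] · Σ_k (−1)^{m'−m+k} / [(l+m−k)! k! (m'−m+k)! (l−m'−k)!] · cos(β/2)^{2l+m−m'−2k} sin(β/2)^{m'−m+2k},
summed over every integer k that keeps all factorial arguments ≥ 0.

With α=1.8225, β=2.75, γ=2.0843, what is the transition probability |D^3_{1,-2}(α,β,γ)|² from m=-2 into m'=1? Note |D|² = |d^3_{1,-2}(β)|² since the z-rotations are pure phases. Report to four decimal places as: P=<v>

Split into d^3_{1,-2}(β=2.7500) × two z-phases.
With c≡cos(β/2)=0.194548 and s≡sin(β/2)=0.980893, N=[24·2·1·120]^{1/2}=75.894664
The bounds max(0,m−m')=0 and min(l+m,l−m')=1 give 2 terms
  k=0: (−1)^3·75.8947/(12)·0.1945^3·0.9809^3 = -0.043951
  k=1: (−1)^4·75.8947/(24)·0.1945^1·0.9809^5 = +0.558643
d^3_{1,-2}(2.7500) = -0.043951 +0.558643 = +0.514692
|D^3_{1,-2}|² = |d^3_{1,-2}(β)|² = (+0.514692)² = 0.264907 (the z-rotation phases have unit modulus)

P=0.2649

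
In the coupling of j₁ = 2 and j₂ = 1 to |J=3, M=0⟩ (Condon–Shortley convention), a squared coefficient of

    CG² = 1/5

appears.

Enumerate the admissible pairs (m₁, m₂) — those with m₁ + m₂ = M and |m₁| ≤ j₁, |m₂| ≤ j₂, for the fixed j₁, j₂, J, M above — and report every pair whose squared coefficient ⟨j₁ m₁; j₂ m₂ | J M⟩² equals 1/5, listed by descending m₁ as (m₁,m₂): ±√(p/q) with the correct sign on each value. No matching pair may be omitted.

Admissible pairs with m₁+m₂ = M = 0: (-1,1), (0,0), (1,-1)
  (m₁,m₂)=(1,-1): CG² = 1/5, CG = +√(1/5)   ← matches the target
  (m₁,m₂)=(0,0): CG² = 3/5, CG = +√(3/5)
  (m₁,m₂)=(-1,1): CG² = 1/5, CG = +√(1/5)   ← matches the target
Pairs with CG² = 1/5: (1,-1): +√(1/5); (-1,1): +√(1/5)

(1,-1): +√(1/5); (-1,1): +√(1/5)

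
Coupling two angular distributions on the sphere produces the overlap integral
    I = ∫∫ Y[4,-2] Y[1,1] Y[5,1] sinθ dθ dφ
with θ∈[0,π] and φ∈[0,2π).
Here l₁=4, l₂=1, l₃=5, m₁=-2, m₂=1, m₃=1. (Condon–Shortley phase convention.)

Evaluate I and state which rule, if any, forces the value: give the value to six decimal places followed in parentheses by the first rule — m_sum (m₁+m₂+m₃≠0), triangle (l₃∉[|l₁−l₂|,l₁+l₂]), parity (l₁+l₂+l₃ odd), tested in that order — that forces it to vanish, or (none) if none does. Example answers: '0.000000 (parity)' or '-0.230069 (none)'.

Rules hold: Σm=0, L=10 even, 3≤5≤5.
N = 9·3·11 = 297
Δ = 0!·8!·2!/11! = 1/495
Racah Σ t=0..0: t=0:+1/576 = 1/576
⇒ 3j(4 1 5; 0 0 0)² = 5/99, sgn -1
Racah Σ t=0..0: t=0:+1/2880 = 1/2880
⇒ 3j(4 1 5; -2 1 1)² = 2/165, sgn +1
4πI² = N·(3j₀)²·(3jₘ)² = 2/11
I = -1·√(0.181818/4π) = -0.12028562
No selection rule forces the value: the integral is nonzero (none).

-0.120286 (none)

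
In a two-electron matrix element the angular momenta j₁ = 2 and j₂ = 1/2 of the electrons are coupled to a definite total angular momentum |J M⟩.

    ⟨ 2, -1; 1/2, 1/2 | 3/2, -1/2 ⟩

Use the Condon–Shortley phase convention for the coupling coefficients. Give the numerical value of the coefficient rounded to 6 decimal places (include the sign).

−√(3/5) ≈ -0.774597

j₁+j₂−J=1  J+j₁−j₂=3  J−j₁+j₂=0  j₁+j₂+J+1=5
(j₁±m₁, j₂±m₂, J±M) = (1,3,1,0,1,2)
P² = 12/5
sum k=1..1:
  [1] −1/2 = -1/2
S = -1/2
C² = P²·S² = 3/5 ; C = -0.774597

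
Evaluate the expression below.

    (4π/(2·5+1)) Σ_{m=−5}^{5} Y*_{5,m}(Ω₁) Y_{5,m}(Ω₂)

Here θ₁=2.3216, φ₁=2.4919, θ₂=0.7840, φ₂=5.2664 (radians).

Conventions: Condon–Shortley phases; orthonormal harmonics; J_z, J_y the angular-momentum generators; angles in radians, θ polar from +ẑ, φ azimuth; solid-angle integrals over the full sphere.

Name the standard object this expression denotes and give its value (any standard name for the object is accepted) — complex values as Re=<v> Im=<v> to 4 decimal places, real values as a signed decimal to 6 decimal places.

This sum is the spherical-harmonic addition theorem: it equals the Legendre polynomial P_l(cos γ) of the angle γ between the two directions.
Summing Y*_{l m}(θ₁,φ₁)·Y_{l m}(θ₂,φ₂) over m ∈ [−5, 5]; prefactor 4π/(2·5+1) = 1.142397:
  term(m=-5) = +0.002067-0.007626i   from Y*(Ω₁)=+0.096419-0.010344i, Y(Ω₂)=+0.029580-0.075916i
  term(m=-4) = -0.007559-0.073542i   from Y*(Ω₁)=+0.245006+0.147805i, Y(Ω₂)=-0.155382-0.206424i
  term(m=-3) = -0.083462-0.164503i   from Y*(Ω₁)=+0.159242+0.400687i, Y(Ω₂)=-0.426042+0.038979i
  term(m=-2) = -0.054858-0.049509i   from Y*(Ω₁)=-0.065667+0.235977i, Y(Ω₂)=-0.134682+0.269953i
  term(m=-1) = -0.035375-0.013603i   from Y*(Ω₁)=+0.180287-0.136967i, Y(Ω₂)=-0.088067-0.142356i
  term(m=+0) = -0.110687+0.000000i   from Y*(Ω₁)=+0.313781-0.000000i, Y(Ω₂)=-0.352751+0.000000i
  term(m=+1) = -0.035375+0.013603i   from Y*(Ω₁)=-0.180287-0.136967i, Y(Ω₂)=+0.088067-0.142356i
  term(m=+2) = -0.054858+0.049509i   from Y*(Ω₁)=-0.065667-0.235977i, Y(Ω₂)=-0.134682-0.269953i
  term(m=+3) = -0.083462+0.164503i   from Y*(Ω₁)=-0.159242+0.400687i, Y(Ω₂)=+0.426042+0.038979i
  term(m=+4) = -0.007559+0.073542i   from Y*(Ω₁)=+0.245006-0.147805i, Y(Ω₂)=-0.155382+0.206424i
  term(m=+5) = +0.002067+0.007626i   from Y*(Ω₁)=-0.096419-0.010344i, Y(Ω₂)=-0.029580-0.075916i
Total Σ_m = -0.469063-0.000000i. Multiply by 1.142397: -0.535856-0.000000i. P_5(cos γ) = -0.535856

Legendre polynomial (addition theorem), -0.535856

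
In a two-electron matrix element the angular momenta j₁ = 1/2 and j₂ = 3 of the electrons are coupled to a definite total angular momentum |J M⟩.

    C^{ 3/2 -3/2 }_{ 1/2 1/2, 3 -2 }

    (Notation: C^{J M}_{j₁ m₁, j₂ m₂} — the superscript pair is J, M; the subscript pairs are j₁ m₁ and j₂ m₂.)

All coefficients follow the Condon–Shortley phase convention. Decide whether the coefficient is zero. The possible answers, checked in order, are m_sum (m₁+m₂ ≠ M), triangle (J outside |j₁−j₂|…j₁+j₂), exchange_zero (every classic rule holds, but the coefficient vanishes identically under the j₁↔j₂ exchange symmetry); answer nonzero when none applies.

triangle

m-sum: m₁+m₂ = 1/2+(-2) = -3/2, M = -3/2  ✓
triangle: need |j₁−j₂| ≤ J ≤ j₁+j₂, i.e. J ∈ [5/2, 7/2]; J = 3/2 is outside ✗ ⇒ coefficient is 0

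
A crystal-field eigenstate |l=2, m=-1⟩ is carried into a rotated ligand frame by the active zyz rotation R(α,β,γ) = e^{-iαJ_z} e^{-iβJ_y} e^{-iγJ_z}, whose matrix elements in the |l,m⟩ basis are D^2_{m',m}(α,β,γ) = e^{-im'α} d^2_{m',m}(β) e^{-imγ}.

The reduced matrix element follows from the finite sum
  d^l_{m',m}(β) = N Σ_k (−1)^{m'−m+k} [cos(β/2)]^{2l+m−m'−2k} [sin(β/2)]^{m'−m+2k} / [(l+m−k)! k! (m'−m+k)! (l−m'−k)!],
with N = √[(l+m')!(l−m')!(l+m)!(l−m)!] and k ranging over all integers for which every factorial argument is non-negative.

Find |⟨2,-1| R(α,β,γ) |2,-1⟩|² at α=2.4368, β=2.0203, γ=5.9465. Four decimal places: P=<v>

First d^2_{-1,-1}(β=2.0203), then the phase factors e^{-i(-1)α} and e^{-i(-1)γ}:
c=cos(2.020300/2)=0.531734, s=sin(2.020300/2)=0.846912; N=√[1·6·1·6]=6.000000
Admissible k: 0..1 (factorial args all ≥0)
  k=0: (−1)^0·6.0000/(6)·0.5317^4·0.8469^0 = +0.079942
  k=1: (−1)^1·6.0000/(2)·0.5317^2·0.8469^2 = -0.608395
d^2_{-1,-1}(2.0203) = +0.079942 -0.608395 = -0.528453
|D^2_{-1,-1}|² = |d^2_{-1,-1}(β)|² = (-0.528453)² = 0.279262 (the z-rotation phases have unit modulus)

P=0.2793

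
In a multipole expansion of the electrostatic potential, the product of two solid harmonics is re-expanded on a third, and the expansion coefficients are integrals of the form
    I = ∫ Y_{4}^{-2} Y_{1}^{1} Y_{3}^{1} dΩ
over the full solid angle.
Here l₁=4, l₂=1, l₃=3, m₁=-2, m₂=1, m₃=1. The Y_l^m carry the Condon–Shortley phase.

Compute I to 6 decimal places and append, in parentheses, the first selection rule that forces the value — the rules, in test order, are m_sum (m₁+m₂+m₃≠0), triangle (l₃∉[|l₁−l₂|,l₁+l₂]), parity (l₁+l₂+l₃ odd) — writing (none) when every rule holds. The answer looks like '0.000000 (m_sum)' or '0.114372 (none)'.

Checks pass: Σm=0; 8 even; l₃=3∈[3,5].
(2·4+1)(2·1+1)(2·3+1) = 189
Δ: 2! 6! 0! / 9! → 1/252
sum: t=1:−1/36 = -1/36
3j²(4 1 3; 0 0 0) = Δ·Π!·Σ² = 4/63  (sign +1)
sum: t=2:+1/96 = 1/96
3j²(4 1 3; -2 1 1) = Δ·Π!·Σ² = 5/84  (sign +1)
combine: 4πI² = 189·4/63·5/84 = 5/7
take √, sign +1: I = 0.23841361
No selection rule forces the value: the integral is nonzero (none).

0.238414 (none)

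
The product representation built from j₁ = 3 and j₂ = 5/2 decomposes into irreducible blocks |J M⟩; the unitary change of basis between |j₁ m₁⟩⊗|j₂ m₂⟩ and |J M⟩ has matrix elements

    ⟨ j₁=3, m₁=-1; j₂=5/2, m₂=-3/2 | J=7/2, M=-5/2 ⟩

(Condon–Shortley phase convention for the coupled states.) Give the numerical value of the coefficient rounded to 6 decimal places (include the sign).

√[8·2!4!3!/10! · 2!4!1!4!1!6!] = √(18432/35)
  +(−1)^0/∏(0,2,4,1,0,2)! = 1/96  (running 1/96)
  +(−1)^1/∏(1,1,3,0,1,3)! = -1/36  (running -5/288)
⟨..|..⟩ = √(18432/35)·(-5/288) = -0.398410

-0.398410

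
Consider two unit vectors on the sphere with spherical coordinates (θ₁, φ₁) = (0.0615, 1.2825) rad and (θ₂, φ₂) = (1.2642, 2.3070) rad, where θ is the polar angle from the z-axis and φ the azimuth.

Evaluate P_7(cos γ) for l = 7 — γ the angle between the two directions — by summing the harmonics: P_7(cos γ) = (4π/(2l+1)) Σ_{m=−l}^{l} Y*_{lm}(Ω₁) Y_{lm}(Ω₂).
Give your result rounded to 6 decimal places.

-0.169190

Expand P_7 via completeness: Σ_{m} conj(Y_{7,m}) at Ω₁ times Y_{7,m} at Ω₂ —
  term(m=-7) = 0.00000 - 0.00000j   from Y*(Ω₁)=-0.00000 + 0.00000j, Y(Ω₂)=-0.32370 + 0.15280j
  term(m=-6) = 0.00000 + 0.00000j   from Y*(Ω₁)=0.00000 + 0.00000j, Y(Ω₂)=0.12334 - 0.40567j
  term(m=-5) = 0.00000 + 0.00000j   from Y*(Ω₁)=0.00000 + 0.00000j, Y(Ω₂)=0.02734 + 0.04567j
  term(m=-4) = 0.00002 - 0.00003j   from Y*(Ω₁)=0.00004 - 0.00010j, Y(Ω₂)=0.32583 + 0.06496j
  term(m=-3) = 0.00036 + 0.00002j   from Y*(Ω₁)=-0.00155 - 0.00132j, Y(Ω₂)=-0.14060 + 0.10421j
  term(m=-2) = -0.00340 - 0.00656j   from Y*(Ω₁)=-0.02341 + 0.01522j, Y(Ω₂)=-0.02600 + 0.26338j
  term(m=-1) = 0.02723 - 0.04478j   from Y*(Ω₁)=0.06963 + 0.23478j, Y(Ω₂)=-0.14370 - 0.15858j
  term(m=+0) = -0.25036 + 0.00000j   from Y*(Ω₁)=1.03545 + 0.00000j, Y(Ω₂)=-0.24179 + 0.00000j
  term(m=+1) = 0.02723 + 0.04478j   from Y*(Ω₁)=-0.06963 + 0.23478j, Y(Ω₂)=0.14370 - 0.15858j
  term(m=+2) = -0.00340 + 0.00656j   from Y*(Ω₁)=-0.02341 - 0.01522j, Y(Ω₂)=-0.02600 - 0.26338j
  term(m=+3) = 0.00036 - 0.00002j   from Y*(Ω₁)=0.00155 - 0.00132j, Y(Ω₂)=0.14060 + 0.10421j
  term(m=+4) = 0.00002 + 0.00003j   from Y*(Ω₁)=0.00004 + 0.00010j, Y(Ω₂)=0.32583 - 0.06496j
  term(m=+5) = 0.00000 - 0.00000j   from Y*(Ω₁)=-0.00000 + 0.00000j, Y(Ω₂)=-0.02734 + 0.04567j
  term(m=+6) = 0.00000 - 0.00000j   from Y*(Ω₁)=0.00000 - 0.00000j, Y(Ω₂)=0.12334 + 0.40567j
  term(m=+7) = 0.00000 + 0.00000j   from Y*(Ω₁)=0.00000 + 0.00000j, Y(Ω₂)=0.32370 + 0.15280j
Accumulated sum -0.20196 - 0.00000j; after 4π/(2l+1) scaling, -0.16919 - 0.00000j ⇒ P_7 = -0.169190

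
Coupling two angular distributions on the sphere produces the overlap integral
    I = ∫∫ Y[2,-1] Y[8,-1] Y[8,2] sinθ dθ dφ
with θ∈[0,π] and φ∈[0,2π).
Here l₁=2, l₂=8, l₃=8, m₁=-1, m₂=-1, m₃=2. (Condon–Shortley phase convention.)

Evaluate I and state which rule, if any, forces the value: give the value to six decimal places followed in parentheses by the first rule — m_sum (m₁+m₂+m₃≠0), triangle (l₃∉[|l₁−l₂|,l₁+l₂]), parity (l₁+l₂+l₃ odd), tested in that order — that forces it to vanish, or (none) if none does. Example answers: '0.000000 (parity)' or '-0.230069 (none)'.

Rules hold: Σm=0, L=18 even, 6≤8≤10.
N = 5·17·17 = 1445
Δ = 2!·2!·14!/19! = 1/348840
Racah Σ t=0..2: t=0:+1/116121600 t=1:−1/25401600 t=2:+1/116121600 = -1/45158400
⇒ 3j(2 8 8; 0 0 0)² = 24/1615, sgn -1
Racah Σ t=1..2: t=1:−1/58060800 t=2:+1/87091200 = -1/174182400
⇒ 3j(2 8 8; -1 -1 2)² = 7/2584, sgn -1
4πI² = N·(3j₀)²·(3jₘ)² = 21/361
I = +1·√(0.0581717/4π) = 0.06803793
No selection rule forces the value: the integral is nonzero (none).

0.068038 (none)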